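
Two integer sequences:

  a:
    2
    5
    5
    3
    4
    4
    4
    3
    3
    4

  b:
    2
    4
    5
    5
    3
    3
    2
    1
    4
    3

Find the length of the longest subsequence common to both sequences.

6

Taking 2 (a #1, b #1) → 5 (a #2, b #3) → 5 (a #3, b #4) → 3 (a #4, b #6) → 4 (a #7, b #9) → 3 (a #9, b #10) gives a common subsequence of length 6. dp[10][10] = 6 confirms this is the maximum.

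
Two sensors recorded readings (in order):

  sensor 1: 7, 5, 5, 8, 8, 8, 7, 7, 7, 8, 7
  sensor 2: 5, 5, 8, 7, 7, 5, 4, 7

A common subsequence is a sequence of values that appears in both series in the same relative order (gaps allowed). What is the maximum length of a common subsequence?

6

Taking 5 (sensor 1 #2, sensor 2 #1); then 5 (sensor 1 #3, sensor 2 #2); then 8 (sensor 1 #6, sensor 2 #3); then 7 (sensor 1 #7, sensor 2 #4); then 7 (sensor 1 #8, sensor 2 #5); then 7 (sensor 1 #11, sensor 2 #8) gives a common subsequence of length 6. Since dp[11][8] = 6, nothing longer is possible.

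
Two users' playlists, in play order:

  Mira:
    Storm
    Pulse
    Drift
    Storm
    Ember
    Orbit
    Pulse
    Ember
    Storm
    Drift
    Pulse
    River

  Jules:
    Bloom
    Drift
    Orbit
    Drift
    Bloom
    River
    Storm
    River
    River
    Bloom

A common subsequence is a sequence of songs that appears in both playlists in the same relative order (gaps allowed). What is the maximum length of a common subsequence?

Match Drift at Mira[3]=Jules[2]; then Orbit at Mira[6]=Jules[3]; then Storm at Mira[9]=Jules[7]; then River at Mira[12]=Jules[9] — 4 songs in the same relative order in both. The LCS DP gives dp[12][10] = 4, so this is optimal.

4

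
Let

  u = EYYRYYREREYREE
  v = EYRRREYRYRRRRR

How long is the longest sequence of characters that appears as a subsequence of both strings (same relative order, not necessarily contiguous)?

Match E [1,1], then Y [2,2], then Y [3,7], then R [4,8], then Y [5,9], then R [7,12], then R [9,13], then R [12,14] — 8 characters in the same relative order in both. The LCS DP gives dp[14][14] = 8, so this is optimal.

8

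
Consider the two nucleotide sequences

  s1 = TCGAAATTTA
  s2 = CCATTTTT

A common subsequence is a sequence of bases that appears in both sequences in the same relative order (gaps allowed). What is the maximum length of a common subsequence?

Let dp[i][j] be the LCS length of the first i bases of s1 and the first j bases of s2. dp[i][j] = dp[i-1][j-1]+1 when the i-th and j-th bases match, else max(dp[i-1][j], dp[i][j-1]).
    ·  C  C  A  T  T  T  T  T
 ·  0  0  0  0  0  0  0  0  0
 T  0  0  0  0  1  1  1  1  1
 C  0  1  1  1  1  1  1  1  1
 G  0  1  1  1  1  1  1  1  1
 A  0  1  1  2  2  2  2  2  2
 A  0  1  1  2  2  2  2  2  2
 A  0  1  1  2  2  2  2  2  2
 T  0  1  1  2  3  3  3  3  3
 T  0  1  1  2  3  4  4  4  4
 T  0  1  1  2  3  4  5  5  5
 A  0  1  1  2  3  4  5  5  5
dp[10][8] = 5. One LCS (by backtracking along matches): CATTT.

5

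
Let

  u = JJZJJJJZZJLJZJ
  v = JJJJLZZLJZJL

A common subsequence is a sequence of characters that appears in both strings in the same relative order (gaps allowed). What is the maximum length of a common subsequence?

10

Match J [1,1], then J [2,2], then J [4,3], then J [5,4], then Z [8,6], then Z [9,7], then L [11,8], then J [12,9], then Z [13,10], then J [14,11] — 10 characters in the same relative order in both, and the DP table's final entry dp[14][12] is also 10, so no common subsequence is longer.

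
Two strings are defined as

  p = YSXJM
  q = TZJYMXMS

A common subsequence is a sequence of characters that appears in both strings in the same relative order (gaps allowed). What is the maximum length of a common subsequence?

Pick Y at p[1]=q[4], then X at p[3]=q[6], then M at p[5]=q[7]; all 3 characters appear in both, in order. Since dp[5][8] = 3, nothing longer is possible.

3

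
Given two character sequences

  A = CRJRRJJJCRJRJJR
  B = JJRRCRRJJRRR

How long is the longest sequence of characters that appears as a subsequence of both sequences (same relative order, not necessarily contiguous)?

Taking J at A[3]=B[2] → R at A[4]=B[3] → R at A[5]=B[4] → C at A[9]=B[5] → R at A[10]=B[6] → R at A[12]=B[7] → J at A[13]=B[8] → J at A[14]=B[9] → R at A[15]=B[12] gives a common subsequence of length 9. Since dp[15][12] = 9, nothing longer is possible.

9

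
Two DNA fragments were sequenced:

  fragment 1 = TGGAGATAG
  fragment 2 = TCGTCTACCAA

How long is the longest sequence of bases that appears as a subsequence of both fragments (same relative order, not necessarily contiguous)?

5

One common subsequence of length 5: T [1,1]; then G [2,3]; then A [4,7]; then A [6,10]; then A [8,11]. Since dp[9][11] = 5, nothing longer is possible.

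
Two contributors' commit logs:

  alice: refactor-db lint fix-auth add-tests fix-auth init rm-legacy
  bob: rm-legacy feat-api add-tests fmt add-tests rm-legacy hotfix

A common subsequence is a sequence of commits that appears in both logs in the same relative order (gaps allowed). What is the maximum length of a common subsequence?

Pick add-tests [4,5] → rm-legacy [7,6]; all 2 commits appear in both, in order. The LCS DP gives dp[7][7] = 2, so this is optimal.

2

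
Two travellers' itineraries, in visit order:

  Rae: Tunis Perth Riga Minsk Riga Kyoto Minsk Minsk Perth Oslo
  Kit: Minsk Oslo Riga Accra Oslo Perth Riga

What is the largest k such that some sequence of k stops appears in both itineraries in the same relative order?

3

Taking Minsk [4,1], then Riga [5,3], then Perth [9,6] gives a common subsequence of length 3. The LCS DP gives dp[10][7] = 3, so this is optimal.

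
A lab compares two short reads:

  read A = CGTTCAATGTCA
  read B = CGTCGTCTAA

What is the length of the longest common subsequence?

Taking C [1,1], G [2,2], T [4,3], C [5,4], G [9,5], T [10,6], C [11,7], A [12,10] gives a common subsequence of length 8. The LCS DP gives dp[12][10] = 8, so this is optimal.

8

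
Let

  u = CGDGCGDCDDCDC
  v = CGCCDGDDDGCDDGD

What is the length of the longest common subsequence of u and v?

Match C at u[1]=v[1]; then G at u[2]=v[2]; then D at u[3]=v[5]; then G at u[4]=v[6]; then G at u[6]=v[10]; then C at u[8]=v[11]; then D at u[9]=v[12]; then D at u[10]=v[13]; then D at u[12]=v[15] — 9 characters in the same relative order in both. Since dp[13][15] = 9, nothing longer is possible.

9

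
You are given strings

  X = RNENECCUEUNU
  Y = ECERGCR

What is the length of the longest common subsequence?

3

One common subsequence of length 3: E (X #3, Y #1); then E (X #5, Y #3); then C (X #6, Y #6), and the DP table's final entry dp[12][7] is also 3, so no common subsequence is longer.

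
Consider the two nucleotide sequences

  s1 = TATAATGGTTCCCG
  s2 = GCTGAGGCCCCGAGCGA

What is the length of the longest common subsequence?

8

Taking T at s1[1]=s2[3]; then A at s1[5]=s2[5]; then G at s1[7]=s2[6]; then G at s1[8]=s2[7]; then C at s1[11]=s2[10]; then C at s1[12]=s2[11]; then C at s1[13]=s2[15]; then G at s1[14]=s2[16] gives a common subsequence of length 8, and the DP table's final entry dp[14][17] is also 8, so no common subsequence is longer.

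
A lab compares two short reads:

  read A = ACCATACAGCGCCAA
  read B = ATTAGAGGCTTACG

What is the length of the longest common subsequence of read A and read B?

One common subsequence of length 8: A [1,1] → T [5,3] → A [6,4] → A [8,6] → G [9,7] → G [11,8] → C [12,9] → C [13,13]. Since dp[15][14] = 8, nothing longer is possible.

8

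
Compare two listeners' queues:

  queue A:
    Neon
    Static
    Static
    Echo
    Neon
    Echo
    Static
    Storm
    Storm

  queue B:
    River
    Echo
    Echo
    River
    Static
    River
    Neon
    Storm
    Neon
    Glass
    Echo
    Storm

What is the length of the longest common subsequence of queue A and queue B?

One common subsequence of length 5: Echo (queue A #4, queue B #2); then Echo (queue A #6, queue B #3); then Static (queue A #7, queue B #5); then Storm (queue A #8, queue B #8); then Storm (queue A #9, queue B #12), and the DP table's final entry dp[9][12] is also 5, so no common subsequence is longer.

5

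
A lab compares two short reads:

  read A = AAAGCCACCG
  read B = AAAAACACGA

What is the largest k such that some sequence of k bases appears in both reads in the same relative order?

7

Let dp[i][j] be the LCS length of the first i bases of read A and the first j bases of read B. dp[i][j] = dp[i-1][j-1]+1 when the i-th and j-th bases match, else max(dp[i-1][j], dp[i][j-1]).
    ·  A  A  A  A  A  C  A  C  G  A
 ·  0  0  0  0  0  0  0  0  0  0  0
 A  0  1  1  1  1  1  1  1  1  1  1
 A  0  1  2  2  2  2  2  2  2  2  2
 A  0  1  2  3  3  3  3  3  3  3  3
 G  0  1  2  3  3  3  3  3  3  4  4
 C  0  1  2  3  3  3  4  4  4  4  4
 C  0  1  2  3  3  3  4  4  5  5  5
 A  0  1  2  3  4  4  4  5  5  5  6
 C  0  1  2  3  4  4  5  5  6  6  6
 C  0  1  2  3  4  4  5  5  6  6  6
 G  0  1  2  3  4  4  5  5  6  7  7
dp[10][10] = 7. One LCS (by backtracking along matches): AAACACG.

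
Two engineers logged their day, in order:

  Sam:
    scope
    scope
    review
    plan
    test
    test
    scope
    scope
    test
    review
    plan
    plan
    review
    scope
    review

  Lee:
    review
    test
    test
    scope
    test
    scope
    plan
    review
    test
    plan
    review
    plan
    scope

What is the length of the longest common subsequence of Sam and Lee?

9

Taking review (Sam #3, Lee #1) → test (Sam #5, Lee #2) → test (Sam #6, Lee #3) → scope (Sam #7, Lee #4) → scope (Sam #8, Lee #6) → test (Sam #9, Lee #9) → review (Sam #10, Lee #11) → plan (Sam #12, Lee #12) → scope (Sam #14, Lee #13) gives a common subsequence of length 9. The LCS DP gives dp[15][13] = 9, so this is optimal.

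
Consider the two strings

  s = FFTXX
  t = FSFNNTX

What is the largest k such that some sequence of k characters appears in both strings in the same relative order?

Let dp[i][j] be the LCS length of the first i characters of s and the first j characters of t. dp[i][j] = dp[i-1][j-1]+1 when the i-th and j-th characters match, else max(dp[i-1][j], dp[i][j-1]).
    ·  F  S  F  N  N  T  X
 ·  0  0  0  0  0  0  0  0
 F  0  1  1  1  1  1  1  1
 F  0  1  1  2  2  2  2  2
 T  0  1  1  2  2  2  3  3
 X  0  1  1  2  2  2  3  4
 X  0  1  1  2  2  2  3  4
dp[5][7] = 4. One LCS (by backtracking along matches): FFTX.

4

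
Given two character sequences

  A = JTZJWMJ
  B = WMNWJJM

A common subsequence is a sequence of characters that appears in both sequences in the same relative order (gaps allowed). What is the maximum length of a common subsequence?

3

Taking J at A[1]=B[5] → J at A[4]=B[6] → M at A[6]=B[7] gives a common subsequence of length 3. dp[7][7] = 3 confirms this is the maximum.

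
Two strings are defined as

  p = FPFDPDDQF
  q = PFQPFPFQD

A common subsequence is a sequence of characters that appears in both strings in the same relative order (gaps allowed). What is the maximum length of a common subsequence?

One common subsequence of length 5: F at p[1]=q[2], then P at p[2]=q[4], then F at p[3]=q[5], then P at p[5]=q[6], then D at p[7]=q[9]. Since dp[9][9] = 5, nothing longer is possible.

5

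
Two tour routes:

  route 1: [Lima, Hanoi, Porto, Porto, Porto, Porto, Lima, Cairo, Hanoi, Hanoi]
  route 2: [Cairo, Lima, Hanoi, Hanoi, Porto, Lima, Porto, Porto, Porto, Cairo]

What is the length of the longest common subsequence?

Taking Lima (route 1 #1, route 2 #2), Hanoi (route 1 #2, route 2 #4), Porto (route 1 #3, route 2 #5), Porto (route 1 #4, route 2 #7), Porto (route 1 #5, route 2 #8), Porto (route 1 #6, route 2 #9), Cairo (route 1 #8, route 2 #10) gives a common subsequence of length 7, and the DP table's final entry dp[10][10] is also 7, so no common subsequence is longer.

7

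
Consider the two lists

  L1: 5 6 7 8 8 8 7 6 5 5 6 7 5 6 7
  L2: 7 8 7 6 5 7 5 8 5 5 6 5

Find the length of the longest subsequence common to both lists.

8

Match 7 (L1 #3, L2 #1) → 8 (L1 #6, L2 #2) → 7 (L1 #7, L2 #3) → 6 (L1 #8, L2 #4) → 5 (L1 #9, L2 #9) → 5 (L1 #10, L2 #10) → 6 (L1 #11, L2 #11) → 5 (L1 #13, L2 #12) — 8 values in the same relative order in both, and the DP table's final entry dp[15][12] is also 8, so no common subsequence is longer.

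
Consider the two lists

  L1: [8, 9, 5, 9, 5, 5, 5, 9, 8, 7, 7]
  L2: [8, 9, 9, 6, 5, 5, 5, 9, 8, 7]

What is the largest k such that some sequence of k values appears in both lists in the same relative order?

9

Match 8 (L1 #1, L2 #1); then 9 (L1 #2, L2 #2); then 9 (L1 #4, L2 #3); then 5 (L1 #5, L2 #5); then 5 (L1 #6, L2 #6); then 5 (L1 #7, L2 #7); then 9 (L1 #8, L2 #8); then 8 (L1 #9, L2 #9); then 7 (L1 #11, L2 #10) — 9 values in the same relative order in both. The LCS DP gives dp[11][10] = 9, so this is optimal.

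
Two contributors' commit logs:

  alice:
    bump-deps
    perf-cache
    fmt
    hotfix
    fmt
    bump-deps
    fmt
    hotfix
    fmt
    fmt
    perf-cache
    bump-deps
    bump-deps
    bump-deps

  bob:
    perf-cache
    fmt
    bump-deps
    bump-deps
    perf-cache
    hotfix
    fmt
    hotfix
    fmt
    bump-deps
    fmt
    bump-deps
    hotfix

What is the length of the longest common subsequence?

8

Taking bump-deps (alice #1, bob #4), then perf-cache (alice #2, bob #5), then fmt (alice #3, bob #7), then hotfix (alice #4, bob #8), then fmt (alice #5, bob #9), then bump-deps (alice #6, bob #10), then fmt (alice #7, bob #11), then hotfix (alice #8, bob #13) gives a common subsequence of length 8. dp[14][13] = 8 confirms this is the maximum.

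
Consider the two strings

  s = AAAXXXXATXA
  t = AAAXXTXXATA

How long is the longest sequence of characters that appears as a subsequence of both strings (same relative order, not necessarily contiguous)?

Let dp[i][j] be the LCS length of the first i characters of s and the first j characters of t. dp[i][j] = dp[i-1][j-1]+1 when the i-th and j-th characters match, else max(dp[i-1][j], dp[i][j-1]).
    ·  A  A  A  X  X  T  X  X  A  T  A
 ·  0  0  0  0  0  0  0  0  0  0  0  0
 A  0  1  1  1  1  1  1  1  1  1  1  1
 A  0  1  2  2  2  2  2  2  2  2  2  2
 A  0  1  2  3  3  3  3  3  3  3  3  3
 X  0  1  2  3  4  4  4  4  4  4  4  4
 X  0  1  2  3  4  5  5  5  5  5  5  5
 X  0  1  2  3  4  5  5  6  6  6  6  6
 X  0  1  2  3  4  5  5  6  7  7  7  7
 A  0  1  2  3  4  5  5  6  7  8  8  8
 T  0  1  2  3  4  5  6  6  7  8  9  9
 X  0  1  2  3  4  5  6  7  7  8  9  9
 A  0  1  2  3  4  5  6  7  7  8  9 10
dp[11][11] = 10. One LCS (by backtracking along matches): AAAXXXXATA.

10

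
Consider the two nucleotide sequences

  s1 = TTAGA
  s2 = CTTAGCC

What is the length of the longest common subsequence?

4

Pick T at s1[1]=s2[2], T at s1[2]=s2[3], A at s1[3]=s2[4], G at s1[4]=s2[5]; all 4 bases appear in both, in order. The LCS DP gives dp[5][7] = 4, so this is optimal.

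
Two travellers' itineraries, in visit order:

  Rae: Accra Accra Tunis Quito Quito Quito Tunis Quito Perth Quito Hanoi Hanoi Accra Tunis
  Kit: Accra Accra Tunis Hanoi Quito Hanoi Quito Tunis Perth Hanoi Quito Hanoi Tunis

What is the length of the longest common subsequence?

10

One common subsequence of length 10: Accra at Rae[1]=Kit[1]; then Accra at Rae[2]=Kit[2]; then Tunis at Rae[3]=Kit[3]; then Quito at Rae[4]=Kit[5]; then Quito at Rae[6]=Kit[7]; then Tunis at Rae[7]=Kit[8]; then Perth at Rae[9]=Kit[9]; then Quito at Rae[10]=Kit[11]; then Hanoi at Rae[12]=Kit[12]; then Tunis at Rae[14]=Kit[13]. dp[14][13] = 10 confirms this is the maximum.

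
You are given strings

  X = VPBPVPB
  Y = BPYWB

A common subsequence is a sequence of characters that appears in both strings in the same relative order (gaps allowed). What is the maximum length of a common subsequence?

One common subsequence of length 3: B at X[3]=Y[1] → P at X[4]=Y[2] → B at X[7]=Y[5], and the DP table's final entry dp[7][5] is also 3, so no common subsequence is longer.

3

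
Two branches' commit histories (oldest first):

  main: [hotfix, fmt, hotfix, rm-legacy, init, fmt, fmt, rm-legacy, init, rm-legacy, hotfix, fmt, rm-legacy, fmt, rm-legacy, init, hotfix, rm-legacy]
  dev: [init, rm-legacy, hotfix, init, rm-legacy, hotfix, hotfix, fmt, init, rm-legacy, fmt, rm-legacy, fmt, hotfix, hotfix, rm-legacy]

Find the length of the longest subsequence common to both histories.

Pick init [5,1]; then rm-legacy [8,2]; then init [9,4]; then rm-legacy [10,5]; then hotfix [11,7]; then fmt [12,8]; then rm-legacy [13,10]; then fmt [14,11]; then rm-legacy [15,12]; then hotfix [17,15]; then rm-legacy [18,16]; all 11 commits appear in both, in order, and the DP table's final entry dp[18][16] is also 11, so no common subsequence is longer.

11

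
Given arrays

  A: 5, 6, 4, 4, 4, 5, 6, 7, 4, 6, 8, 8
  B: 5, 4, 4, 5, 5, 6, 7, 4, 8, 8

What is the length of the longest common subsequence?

Taking 5 at A[1]=B[1]; then 4 at A[3]=B[2]; then 4 at A[4]=B[3]; then 5 at A[6]=B[5]; then 6 at A[7]=B[6]; then 7 at A[8]=B[7]; then 4 at A[9]=B[8]; then 8 at A[11]=B[9]; then 8 at A[12]=B[10] gives a common subsequence of length 9. dp[12][10] = 9 confirms this is the maximum.

9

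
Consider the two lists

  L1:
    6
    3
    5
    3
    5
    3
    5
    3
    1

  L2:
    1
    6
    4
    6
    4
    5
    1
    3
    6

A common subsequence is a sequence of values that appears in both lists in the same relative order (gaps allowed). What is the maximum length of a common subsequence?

3

Pick 6 at L1[1]=L2[4], 5 at L1[3]=L2[6], 3 at L1[4]=L2[8]; all 3 values appear in both, in order. Since dp[9][9] = 3, nothing longer is possible.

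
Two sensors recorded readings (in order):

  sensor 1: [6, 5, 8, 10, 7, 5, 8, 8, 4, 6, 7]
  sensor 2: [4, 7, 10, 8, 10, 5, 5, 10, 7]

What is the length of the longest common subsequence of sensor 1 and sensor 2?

Match 8 [3,4], then 10 [4,5], then 5 [6,7], then 7 [11,9] — 4 values in the same relative order in both. The LCS DP gives dp[11][9] = 4, so this is optimal.

4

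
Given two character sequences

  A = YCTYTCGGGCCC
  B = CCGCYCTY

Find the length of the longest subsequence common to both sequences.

Pick C at A[2]=B[1]; then C at A[6]=B[2]; then G at A[9]=B[3]; then C at A[10]=B[4]; then C at A[11]=B[6]; all 5 characters appear in both, in order, and the DP table's final entry dp[12][8] is also 5, so no common subsequence is longer.

5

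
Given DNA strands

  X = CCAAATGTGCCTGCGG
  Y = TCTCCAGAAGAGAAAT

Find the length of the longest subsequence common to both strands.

One common subsequence of length 8: C [1,4] → C [2,5] → A [3,6] → A [4,8] → A [5,9] → G [7,10] → G [9,12] → T [12,16]. dp[16][16] = 8 confirms this is the maximum.

8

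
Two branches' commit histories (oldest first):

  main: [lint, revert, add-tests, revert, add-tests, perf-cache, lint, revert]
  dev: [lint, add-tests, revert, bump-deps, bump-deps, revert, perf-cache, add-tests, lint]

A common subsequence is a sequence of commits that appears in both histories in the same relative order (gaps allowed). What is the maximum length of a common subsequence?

5

Taking lint at main[1]=dev[1], then revert at main[2]=dev[3], then revert at main[4]=dev[6], then add-tests at main[5]=dev[8], then lint at main[7]=dev[9] gives a common subsequence of length 5. The LCS DP gives dp[8][9] = 5, so this is optimal.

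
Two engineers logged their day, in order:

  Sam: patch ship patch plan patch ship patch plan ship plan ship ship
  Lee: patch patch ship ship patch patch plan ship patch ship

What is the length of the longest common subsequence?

Taking patch (Sam #1, Lee #2) → ship (Sam #2, Lee #4) → patch (Sam #3, Lee #6) → plan (Sam #4, Lee #7) → ship (Sam #6, Lee #8) → patch (Sam #7, Lee #9) → ship (Sam #12, Lee #10) gives a common subsequence of length 7, and the DP table's final entry dp[12][10] is also 7, so no common subsequence is longer.

7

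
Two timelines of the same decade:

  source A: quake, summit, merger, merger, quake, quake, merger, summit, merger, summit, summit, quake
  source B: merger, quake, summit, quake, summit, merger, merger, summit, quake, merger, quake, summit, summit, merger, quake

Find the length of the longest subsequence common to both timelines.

9

Match quake at source A[1]=source B[4], summit at source A[2]=source B[5], merger at source A[3]=source B[6], merger at source A[4]=source B[7], quake at source A[5]=source B[9], quake at source A[6]=source B[11], summit at source A[8]=source B[13], merger at source A[9]=source B[14], quake at source A[12]=source B[15] — 9 events in the same relative order in both. dp[12][15] = 9 confirms this is the maximum.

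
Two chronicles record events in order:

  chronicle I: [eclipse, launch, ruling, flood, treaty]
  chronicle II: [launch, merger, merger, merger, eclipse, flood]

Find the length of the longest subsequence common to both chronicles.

Match eclipse [1,5] → flood [4,6] — 2 events in the same relative order in both. The LCS DP gives dp[5][6] = 2, so this is optimal.

2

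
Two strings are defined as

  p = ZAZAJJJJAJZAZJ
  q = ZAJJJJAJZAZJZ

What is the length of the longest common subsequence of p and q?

12

Match Z (p #3, q #1), then A (p #4, q #2), then J (p #5, q #3), then J (p #6, q #4), then J (p #7, q #5), then J (p #8, q #6), then A (p #9, q #7), then J (p #10, q #8), then Z (p #11, q #9), then A (p #12, q #10), then Z (p #13, q #11), then J (p #14, q #12) — 12 characters in the same relative order in both. Since dp[14][13] = 12, nothing longer is possible.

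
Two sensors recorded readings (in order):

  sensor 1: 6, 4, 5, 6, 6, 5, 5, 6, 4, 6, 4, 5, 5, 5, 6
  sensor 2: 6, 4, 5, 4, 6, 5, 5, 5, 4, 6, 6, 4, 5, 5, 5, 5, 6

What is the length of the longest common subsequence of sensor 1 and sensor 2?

Pick 6 at sensor 1[1]=sensor 2[1], then 4 at sensor 1[2]=sensor 2[2], then 5 at sensor 1[3]=sensor 2[3], then 6 at sensor 1[4]=sensor 2[5], then 5 at sensor 1[6]=sensor 2[7], then 5 at sensor 1[7]=sensor 2[8], then 6 at sensor 1[8]=sensor 2[10], then 6 at sensor 1[10]=sensor 2[11], then 4 at sensor 1[11]=sensor 2[12], then 5 at sensor 1[12]=sensor 2[14], then 5 at sensor 1[13]=sensor 2[15], then 5 at sensor 1[14]=sensor 2[16], then 6 at sensor 1[15]=sensor 2[17]; all 13 values appear in both, in order. dp[15][17] = 13 confirms this is the maximum.

13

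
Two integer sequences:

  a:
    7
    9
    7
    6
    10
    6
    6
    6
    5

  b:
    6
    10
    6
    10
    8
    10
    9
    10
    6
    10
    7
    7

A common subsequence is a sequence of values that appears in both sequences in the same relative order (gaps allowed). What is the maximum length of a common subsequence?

4

One common subsequence of length 4: 6 (a #4, b #1), 10 (a #5, b #2), 6 (a #6, b #3), 6 (a #7, b #9). dp[9][12] = 4 confirms this is the maximum.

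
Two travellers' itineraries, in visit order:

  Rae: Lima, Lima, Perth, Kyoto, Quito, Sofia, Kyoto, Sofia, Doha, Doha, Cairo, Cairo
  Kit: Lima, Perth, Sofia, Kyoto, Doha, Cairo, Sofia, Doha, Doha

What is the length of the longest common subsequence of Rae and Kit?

Taking Lima at Rae[2]=Kit[1], Perth at Rae[3]=Kit[2], Sofia at Rae[6]=Kit[3], Kyoto at Rae[7]=Kit[4], Sofia at Rae[8]=Kit[7], Doha at Rae[9]=Kit[8], Doha at Rae[10]=Kit[9] gives a common subsequence of length 7, and the DP table's final entry dp[12][9] is also 7, so no common subsequence is longer.

7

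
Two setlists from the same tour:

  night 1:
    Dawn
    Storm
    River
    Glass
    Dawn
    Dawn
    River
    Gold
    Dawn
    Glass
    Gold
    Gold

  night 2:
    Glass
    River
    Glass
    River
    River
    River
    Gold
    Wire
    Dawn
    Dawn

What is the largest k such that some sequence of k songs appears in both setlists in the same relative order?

Pick River at night 1[3]=night 2[2]; then Glass at night 1[4]=night 2[3]; then River at night 1[7]=night 2[6]; then Gold at night 1[8]=night 2[7]; then Dawn at night 1[9]=night 2[10]; all 5 songs appear in both, in order. dp[12][10] = 5 confirms this is the maximum.

5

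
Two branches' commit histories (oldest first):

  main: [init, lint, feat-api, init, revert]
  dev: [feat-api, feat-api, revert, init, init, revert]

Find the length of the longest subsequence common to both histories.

Pick init [1,4]; then init [4,5]; then revert [5,6]; all 3 commits appear in both, in order. dp[5][6] = 3 confirms this is the maximum.

3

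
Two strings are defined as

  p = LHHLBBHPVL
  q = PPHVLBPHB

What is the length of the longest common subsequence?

Pick H at p[2]=q[3], then L at p[4]=q[5], then B at p[5]=q[6], then B at p[6]=q[9]; all 4 characters appear in both, in order. dp[10][9] = 4 confirms this is the maximum.

4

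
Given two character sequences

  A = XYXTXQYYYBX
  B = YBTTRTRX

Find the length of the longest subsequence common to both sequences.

Let dp[i][j] be the LCS length of the first i characters of A and the first j characters of B. dp[i][j] = dp[i-1][j-1]+1 when the i-th and j-th characters match, else max(dp[i-1][j], dp[i][j-1]).
    ·  Y  B  T  T  R  T  R  X
 ·  0  0  0  0  0  0  0  0  0
 X  0  0  0  0  0  0  0  0  1
 Y  0  1  1  1  1  1  1  1  1
 X  0  1  1  1  1  1  1  1  2
 T  0  1  1  2  2  2  2  2  2
 X  0  1  1  2  2  2  2  2  3
 Q  0  1  1  2  2  2  2  2  3
 Y  0  1  1  2  2  2  2  2  3
 Y  0  1  1  2  2  2  2  2  3
 Y  0  1  1  2  2  2  2  2  3
 B  0  1  2  2  2  2  2  2  3
 X  0  1  2  2  2  2  2  2  3
dp[11][8] = 3. One LCS (by backtracking along matches): YTX.

3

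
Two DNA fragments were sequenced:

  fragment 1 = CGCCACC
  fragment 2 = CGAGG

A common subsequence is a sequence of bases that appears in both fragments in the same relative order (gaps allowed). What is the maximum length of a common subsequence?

3

Pick C at fragment 1[1]=fragment 2[1] → G at fragment 1[2]=fragment 2[2] → A at fragment 1[5]=fragment 2[3]; all 3 bases appear in both, in order. The LCS DP gives dp[7][5] = 3, so this is optimal.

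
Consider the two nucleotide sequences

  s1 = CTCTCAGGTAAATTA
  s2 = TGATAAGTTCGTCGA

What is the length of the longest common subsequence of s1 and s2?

Taking T [2,1] → T [4,4] → A [6,6] → G [8,7] → T [9,8] → T [13,9] → T [14,12] → A [15,15] gives a common subsequence of length 8. Since dp[15][15] = 8, nothing longer is possible.

8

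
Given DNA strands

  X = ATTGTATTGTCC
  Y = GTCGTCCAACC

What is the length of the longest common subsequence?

One common subsequence of length 6: T at X[2]=Y[2] → G at X[4]=Y[4] → T at X[5]=Y[5] → A at X[6]=Y[9] → C at X[11]=Y[10] → C at X[12]=Y[11], and the DP table's final entry dp[12][11] is also 6, so no common subsequence is longer.

6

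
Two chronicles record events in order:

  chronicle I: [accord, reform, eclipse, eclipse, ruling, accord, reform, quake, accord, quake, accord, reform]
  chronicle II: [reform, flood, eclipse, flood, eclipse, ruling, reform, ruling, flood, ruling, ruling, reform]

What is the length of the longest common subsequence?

6

One common subsequence of length 6: reform at chronicle I[2]=chronicle II[1] → eclipse at chronicle I[3]=chronicle II[3] → eclipse at chronicle I[4]=chronicle II[5] → ruling at chronicle I[5]=chronicle II[6] → reform at chronicle I[7]=chronicle II[7] → reform at chronicle I[12]=chronicle II[12], and the DP table's final entry dp[12][12] is also 6, so no common subsequence is longer.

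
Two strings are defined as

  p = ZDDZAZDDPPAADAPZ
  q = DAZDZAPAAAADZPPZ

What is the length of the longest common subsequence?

10

Pick Z at p[1]=q[3], D at p[3]=q[4], Z at p[4]=q[5], A at p[5]=q[6], P at p[9]=q[7], A at p[11]=q[10], A at p[12]=q[11], D at p[13]=q[12], P at p[15]=q[15], Z at p[16]=q[16]; all 10 characters appear in both, in order, and the DP table's final entry dp[16][16] is also 10, so no common subsequence is longer.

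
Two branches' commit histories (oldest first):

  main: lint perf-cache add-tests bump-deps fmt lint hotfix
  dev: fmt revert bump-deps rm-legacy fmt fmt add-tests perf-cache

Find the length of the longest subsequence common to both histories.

One common subsequence of length 2: bump-deps at main[4]=dev[3], then fmt at main[5]=dev[6]. dp[7][8] = 2 confirms this is the maximum.

2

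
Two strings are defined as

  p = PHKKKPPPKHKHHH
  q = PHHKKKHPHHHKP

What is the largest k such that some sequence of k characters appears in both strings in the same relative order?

9

Pick P (p #1, q #1); then H (p #2, q #3); then K (p #3, q #4); then K (p #4, q #5); then K (p #5, q #6); then P (p #8, q #8); then H (p #10, q #9); then H (p #12, q #10); then H (p #13, q #11); all 9 characters appear in both, in order, and the DP table's final entry dp[14][13] is also 9, so no common subsequence is longer.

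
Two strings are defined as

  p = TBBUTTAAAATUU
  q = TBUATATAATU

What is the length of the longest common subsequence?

Taking T [1,1] → B [3,2] → U [4,3] → T [5,5] → T [6,7] → A [9,8] → A [10,9] → T [11,10] → U [13,11] gives a common subsequence of length 9. dp[13][11] = 9 confirms this is the maximum.

9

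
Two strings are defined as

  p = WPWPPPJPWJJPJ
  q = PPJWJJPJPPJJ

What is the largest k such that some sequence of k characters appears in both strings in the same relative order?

8

Taking P [5,1] → P [6,2] → J [7,3] → W [9,4] → J [10,6] → J [11,8] → P [12,10] → J [13,12] gives a common subsequence of length 8. dp[13][12] = 8 confirms this is the maximum.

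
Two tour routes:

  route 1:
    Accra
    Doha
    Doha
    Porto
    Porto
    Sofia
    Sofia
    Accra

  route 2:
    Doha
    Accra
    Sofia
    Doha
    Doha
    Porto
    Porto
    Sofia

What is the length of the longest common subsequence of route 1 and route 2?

6

One common subsequence of length 6: Accra (route 1 #1, route 2 #2), then Doha (route 1 #2, route 2 #4), then Doha (route 1 #3, route 2 #5), then Porto (route 1 #4, route 2 #6), then Porto (route 1 #5, route 2 #7), then Sofia (route 1 #7, route 2 #8), and the DP table's final entry dp[8][8] is also 6, so no common subsequence is longer.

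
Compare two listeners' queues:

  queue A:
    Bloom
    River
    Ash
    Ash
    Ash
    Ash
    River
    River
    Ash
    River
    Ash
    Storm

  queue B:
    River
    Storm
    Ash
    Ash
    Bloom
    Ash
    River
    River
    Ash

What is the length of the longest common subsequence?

7

Pick River (queue A #2, queue B #1), Ash (queue A #3, queue B #3), Ash (queue A #4, queue B #4), Ash (queue A #6, queue B #6), River (queue A #8, queue B #7), River (queue A #10, queue B #8), Ash (queue A #11, queue B #9); all 7 songs appear in both, in order. dp[12][9] = 7 confirms this is the maximum.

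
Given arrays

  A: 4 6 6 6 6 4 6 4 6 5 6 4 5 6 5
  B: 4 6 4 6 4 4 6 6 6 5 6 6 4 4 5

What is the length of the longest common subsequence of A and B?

10

One common subsequence of length 10: 4 (A #1, B #1); then 6 (A #2, B #2); then 6 (A #3, B #4); then 6 (A #4, B #7); then 6 (A #5, B #8); then 6 (A #7, B #9); then 6 (A #9, B #11); then 6 (A #11, B #12); then 4 (A #12, B #14); then 5 (A #15, B #15). Since dp[15][15] = 10, nothing longer is possible.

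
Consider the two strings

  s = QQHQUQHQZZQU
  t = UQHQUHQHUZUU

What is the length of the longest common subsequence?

8

Let dp[i][j] be the LCS length of the first i characters of s and the first j characters of t. dp[i][j] = dp[i-1][j-1]+1 when the i-th and j-th characters match, else max(dp[i-1][j], dp[i][j-1]).
    ·  U  Q  H  Q  U  H  Q  H  U  Z  U  U
 ·  0  0  0  0  0  0  0  0  0  0  0  0  0
 Q  0  0  1  1  1  1  1  1  1  1  1  1  1
 Q  0  0  1  1  2  2  2  2  2  2  2  2  2
 H  0  0  1  2  2  2  3  3  3  3  3  3  3
 Q  0  0  1  2  3  3  3  4  4  4  4  4  4
 U  0  1  1  2  3  4  4  4  4  5  5  5  5
 Q  0  1  2  2  3  4  4  5  5  5  5  5  5
 H  0  1  2  3  3  4  5  5  6  6  6  6  6
 Q  0  1  2  3  4  4  5  6  6  6  6  6  6
 Z  0  1  2  3  4  4  5  6  6  6  7  7  7
 Z  0  1  2  3  4  4  5  6  6  6  7  7  7
 Q  0  1  2  3  4  4  5  6  6  6  7  7  7
 U  0  1  2  3  4  5  5  6  6  7  7  8  8
dp[12][12] = 8. One LCS (by backtracking along matches): QHQUQHZU.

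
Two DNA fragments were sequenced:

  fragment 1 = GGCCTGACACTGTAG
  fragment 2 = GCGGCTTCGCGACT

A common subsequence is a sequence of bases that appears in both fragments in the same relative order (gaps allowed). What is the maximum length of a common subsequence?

9

Pick G at fragment 1[1]=fragment 2[3], then G at fragment 1[2]=fragment 2[4], then C at fragment 1[3]=fragment 2[5], then C at fragment 1[4]=fragment 2[8], then G at fragment 1[6]=fragment 2[9], then C at fragment 1[8]=fragment 2[10], then A at fragment 1[9]=fragment 2[12], then C at fragment 1[10]=fragment 2[13], then T at fragment 1[13]=fragment 2[14]; all 9 bases appear in both, in order. Since dp[15][14] = 9, nothing longer is possible.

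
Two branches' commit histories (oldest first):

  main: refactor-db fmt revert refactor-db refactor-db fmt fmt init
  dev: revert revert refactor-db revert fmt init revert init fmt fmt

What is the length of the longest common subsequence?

Taking refactor-db (main #1, dev #3) → fmt (main #2, dev #5) → revert (main #3, dev #7) → fmt (main #6, dev #9) → fmt (main #7, dev #10) gives a common subsequence of length 5. dp[8][10] = 5 confirms this is the maximum.

5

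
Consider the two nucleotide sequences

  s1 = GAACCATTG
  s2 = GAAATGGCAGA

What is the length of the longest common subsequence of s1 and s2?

6

One common subsequence of length 6: G (s1 #1, s2 #1), then A (s1 #2, s2 #3), then A (s1 #3, s2 #4), then C (s1 #5, s2 #8), then A (s1 #6, s2 #9), then G (s1 #9, s2 #10). Since dp[9][11] = 6, nothing longer is possible.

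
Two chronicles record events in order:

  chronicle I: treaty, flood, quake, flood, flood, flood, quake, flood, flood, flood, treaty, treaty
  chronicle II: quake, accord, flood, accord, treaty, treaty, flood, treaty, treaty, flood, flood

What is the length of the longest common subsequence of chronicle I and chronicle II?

One common subsequence of length 5: quake [3,1], then flood [4,3], then flood [5,7], then flood [9,10], then flood [10,11]. Since dp[12][11] = 5, nothing longer is possible.

5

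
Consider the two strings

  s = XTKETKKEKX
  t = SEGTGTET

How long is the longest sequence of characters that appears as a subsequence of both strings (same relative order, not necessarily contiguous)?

3

One common subsequence of length 3: T [2,6]; then E [4,7]; then T [5,8]. dp[10][8] = 3 confirms this is the maximum.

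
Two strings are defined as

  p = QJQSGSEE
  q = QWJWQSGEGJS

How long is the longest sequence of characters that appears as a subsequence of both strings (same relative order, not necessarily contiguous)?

Pick Q [1,1] → J [2,3] → Q [3,5] → S [4,6] → G [5,9] → S [6,11]; all 6 characters appear in both, in order. dp[8][11] = 6 confirms this is the maximum.

6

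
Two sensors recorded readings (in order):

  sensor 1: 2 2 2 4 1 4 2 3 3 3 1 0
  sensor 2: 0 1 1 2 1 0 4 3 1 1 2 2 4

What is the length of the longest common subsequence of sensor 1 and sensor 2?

Taking 2 (sensor 1 #3, sensor 2 #4), then 1 (sensor 1 #5, sensor 2 #5), then 4 (sensor 1 #6, sensor 2 #7), then 3 (sensor 1 #8, sensor 2 #8), then 1 (sensor 1 #11, sensor 2 #10) gives a common subsequence of length 5, and the DP table's final entry dp[12][13] is also 5, so no common subsequence is longer.

5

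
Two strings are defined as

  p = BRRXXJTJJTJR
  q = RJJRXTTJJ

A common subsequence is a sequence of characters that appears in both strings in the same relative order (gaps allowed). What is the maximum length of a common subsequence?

6

Match R at p[2]=q[1], then R at p[3]=q[4], then X at p[4]=q[5], then T at p[7]=q[7], then J at p[9]=q[8], then J at p[11]=q[9] — 6 characters in the same relative order in both. dp[12][9] = 6 confirms this is the maximum.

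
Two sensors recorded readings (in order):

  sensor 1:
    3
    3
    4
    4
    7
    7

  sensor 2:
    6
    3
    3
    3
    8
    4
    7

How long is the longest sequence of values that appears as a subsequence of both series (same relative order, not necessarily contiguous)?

4

Let dp[i][j] be the LCS length of the first i values of sensor 1 and the first j values of sensor 2. dp[i][j] = dp[i-1][j-1]+1 when the i-th and j-th values match, else max(dp[i-1][j], dp[i][j-1]).
    ·  6  3  3  3  8  4  7
 ·  0  0  0  0  0  0  0  0
 3  0  0  1  1  1  1  1  1
 3  0  0  1  2  2  2  2  2
 4  0  0  1  2  2  2  3  3
 4  0  0  1  2  2  2  3  3
 7  0  0  1  2  2  2  3  4
 7  0  0  1  2  2  2  3  4
dp[6][7] = 4. One LCS (by backtracking along matches): 3, 3, 4, 7.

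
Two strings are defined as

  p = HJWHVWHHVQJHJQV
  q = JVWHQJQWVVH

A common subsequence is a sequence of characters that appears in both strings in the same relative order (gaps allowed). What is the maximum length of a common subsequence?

8

Match J (p #2, q #1) → V (p #5, q #2) → W (p #6, q #3) → H (p #8, q #4) → Q (p #10, q #5) → J (p #13, q #6) → Q (p #14, q #7) → V (p #15, q #10) — 8 characters in the same relative order in both. The LCS DP gives dp[15][11] = 8, so this is optimal.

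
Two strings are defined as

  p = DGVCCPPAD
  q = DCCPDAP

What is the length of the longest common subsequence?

5

Let dp[i][j] be the LCS length of the first i characters of p and the first j characters of q. dp[i][j] = dp[i-1][j-1]+1 when the i-th and j-th characters match, else max(dp[i-1][j], dp[i][j-1]).
    ·  D  C  C  P  D  A  P
 ·  0  0  0  0  0  0  0  0
 D  0  1  1  1  1  1  1  1
 G  0  1  1  1  1  1  1  1
 V  0  1  1  1  1  1  1  1
 C  0  1  2  2  2  2  2  2
 C  0  1  2  3  3  3  3  3
 P  0  1  2  3  4  4  4  4
 P  0  1  2  3  4  4  4  5
 A  0  1  2  3  4  4  5  5
 D  0  1  2  3  4  5  5  5
dp[9][7] = 5. One LCS (by backtracking along matches): DCCPP.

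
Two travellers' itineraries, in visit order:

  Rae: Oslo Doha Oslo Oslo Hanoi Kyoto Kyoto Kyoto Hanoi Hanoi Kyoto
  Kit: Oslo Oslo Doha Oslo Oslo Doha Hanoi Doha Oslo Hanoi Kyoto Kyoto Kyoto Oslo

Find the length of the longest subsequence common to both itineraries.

8

One common subsequence of length 8: Oslo at Rae[1]=Kit[2]; then Doha at Rae[2]=Kit[3]; then Oslo at Rae[3]=Kit[5]; then Oslo at Rae[4]=Kit[9]; then Hanoi at Rae[5]=Kit[10]; then Kyoto at Rae[6]=Kit[11]; then Kyoto at Rae[7]=Kit[12]; then Kyoto at Rae[8]=Kit[13]. Since dp[11][14] = 8, nothing longer is possible.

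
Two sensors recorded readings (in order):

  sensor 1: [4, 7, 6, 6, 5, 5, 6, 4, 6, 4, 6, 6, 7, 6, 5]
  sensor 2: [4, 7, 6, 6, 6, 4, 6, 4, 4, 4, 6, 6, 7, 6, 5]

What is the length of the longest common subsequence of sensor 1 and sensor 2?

Match 4 [1,1], then 7 [2,2], then 6 [3,3], then 6 [4,4], then 6 [7,5], then 4 [8,6], then 6 [9,7], then 4 [10,10], then 6 [11,11], then 6 [12,12], then 7 [13,13], then 6 [14,14], then 5 [15,15] — 13 values in the same relative order in both. The LCS DP gives dp[15][15] = 13, so this is optimal.

13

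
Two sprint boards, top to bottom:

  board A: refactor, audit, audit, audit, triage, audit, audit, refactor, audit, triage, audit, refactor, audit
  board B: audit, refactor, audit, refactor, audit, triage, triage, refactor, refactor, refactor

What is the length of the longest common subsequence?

One common subsequence of length 6: refactor (board A #1, board B #2) → audit (board A #2, board B #3) → audit (board A #3, board B #5) → triage (board A #5, board B #7) → refactor (board A #8, board B #9) → refactor (board A #12, board B #10). Since dp[13][10] = 6, nothing longer is possible.

6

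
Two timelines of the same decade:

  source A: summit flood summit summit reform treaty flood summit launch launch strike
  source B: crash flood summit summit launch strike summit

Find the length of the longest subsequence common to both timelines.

Taking flood [2,2], summit [4,3], summit [8,4], launch [10,5], strike [11,6] gives a common subsequence of length 5, and the DP table's final entry dp[11][7] is also 5, so no common subsequence is longer.

5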